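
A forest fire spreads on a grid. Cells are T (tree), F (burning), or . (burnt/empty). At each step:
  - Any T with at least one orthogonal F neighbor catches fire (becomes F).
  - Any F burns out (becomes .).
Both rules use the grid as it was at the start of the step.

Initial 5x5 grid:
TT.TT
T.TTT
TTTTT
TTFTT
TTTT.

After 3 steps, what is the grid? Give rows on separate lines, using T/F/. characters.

Step 1: 4 trees catch fire, 1 burn out
  TT.TT
  T.TTT
  TTFTT
  TF.FT
  TTFT.
Step 2: 7 trees catch fire, 4 burn out
  TT.TT
  T.FTT
  TF.FT
  F...F
  TF.F.
Step 3: 4 trees catch fire, 7 burn out
  TT.TT
  T..FT
  F...F
  .....
  F....

TT.TT
T..FT
F...F
.....
F....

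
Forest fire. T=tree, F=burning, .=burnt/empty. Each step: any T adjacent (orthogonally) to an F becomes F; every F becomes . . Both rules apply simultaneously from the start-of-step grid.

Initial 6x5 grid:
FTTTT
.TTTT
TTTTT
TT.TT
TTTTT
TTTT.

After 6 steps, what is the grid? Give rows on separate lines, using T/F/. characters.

Step 1: 1 trees catch fire, 1 burn out
  .FTTT
  .TTTT
  TTTTT
  TT.TT
  TTTTT
  TTTT.
Step 2: 2 trees catch fire, 1 burn out
  ..FTT
  .FTTT
  TTTTT
  TT.TT
  TTTTT
  TTTT.
Step 3: 3 trees catch fire, 2 burn out
  ...FT
  ..FTT
  TFTTT
  TT.TT
  TTTTT
  TTTT.
Step 4: 5 trees catch fire, 3 burn out
  ....F
  ...FT
  F.FTT
  TF.TT
  TTTTT
  TTTT.
Step 5: 4 trees catch fire, 5 burn out
  .....
  ....F
  ...FT
  F..TT
  TFTTT
  TTTT.
Step 6: 5 trees catch fire, 4 burn out
  .....
  .....
  ....F
  ...FT
  F.FTT
  TFTT.

.....
.....
....F
...FT
F.FTT
TFTT.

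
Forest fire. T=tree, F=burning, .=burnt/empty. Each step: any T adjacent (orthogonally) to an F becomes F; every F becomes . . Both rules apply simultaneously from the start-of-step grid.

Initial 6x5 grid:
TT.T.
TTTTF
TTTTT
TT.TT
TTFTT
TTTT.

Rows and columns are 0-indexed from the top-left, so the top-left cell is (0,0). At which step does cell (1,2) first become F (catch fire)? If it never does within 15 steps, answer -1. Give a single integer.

Step 1: cell (1,2)='T' (+5 fires, +2 burnt)
Step 2: cell (1,2)='F' (+10 fires, +5 burnt)
  -> target ignites at step 2
Step 3: cell (1,2)='.' (+5 fires, +10 burnt)
Step 4: cell (1,2)='.' (+3 fires, +5 burnt)
Step 5: cell (1,2)='.' (+1 fires, +3 burnt)
Step 6: cell (1,2)='.' (+0 fires, +1 burnt)
  fire out at step 6

2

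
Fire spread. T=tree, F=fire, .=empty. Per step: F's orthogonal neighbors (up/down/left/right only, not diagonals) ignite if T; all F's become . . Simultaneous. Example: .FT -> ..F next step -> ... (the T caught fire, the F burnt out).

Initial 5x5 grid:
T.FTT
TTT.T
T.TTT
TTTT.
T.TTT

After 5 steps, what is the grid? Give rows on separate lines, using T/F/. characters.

Step 1: 2 trees catch fire, 1 burn out
  T..FT
  TTF.T
  T.TTT
  TTTT.
  T.TTT
Step 2: 3 trees catch fire, 2 burn out
  T...F
  TF..T
  T.FTT
  TTTT.
  T.TTT
Step 3: 4 trees catch fire, 3 burn out
  T....
  F...F
  T..FT
  TTFT.
  T.TTT
Step 4: 6 trees catch fire, 4 burn out
  F....
  .....
  F...F
  TF.F.
  T.FTT
Step 5: 2 trees catch fire, 6 burn out
  .....
  .....
  .....
  F....
  T..FT

.....
.....
.....
F....
T..FT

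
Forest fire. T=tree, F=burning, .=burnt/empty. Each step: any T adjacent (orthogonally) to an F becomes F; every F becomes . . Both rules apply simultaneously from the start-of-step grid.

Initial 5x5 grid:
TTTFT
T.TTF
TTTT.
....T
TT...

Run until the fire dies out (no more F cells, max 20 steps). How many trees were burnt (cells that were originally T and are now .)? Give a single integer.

Answer: 11

Derivation:
Step 1: +3 fires, +2 burnt (F count now 3)
Step 2: +3 fires, +3 burnt (F count now 3)
Step 3: +2 fires, +3 burnt (F count now 2)
Step 4: +2 fires, +2 burnt (F count now 2)
Step 5: +1 fires, +2 burnt (F count now 1)
Step 6: +0 fires, +1 burnt (F count now 0)
Fire out after step 6
Initially T: 14, now '.': 22
Total burnt (originally-T cells now '.'): 11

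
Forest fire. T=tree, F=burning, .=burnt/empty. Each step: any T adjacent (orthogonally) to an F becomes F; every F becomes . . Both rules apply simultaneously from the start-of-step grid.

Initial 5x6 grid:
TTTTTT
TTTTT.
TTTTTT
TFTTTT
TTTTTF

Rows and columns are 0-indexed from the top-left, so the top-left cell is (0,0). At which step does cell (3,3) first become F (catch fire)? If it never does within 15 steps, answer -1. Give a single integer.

Step 1: cell (3,3)='T' (+6 fires, +2 burnt)
Step 2: cell (3,3)='F' (+9 fires, +6 burnt)
  -> target ignites at step 2
Step 3: cell (3,3)='.' (+5 fires, +9 burnt)
Step 4: cell (3,3)='.' (+4 fires, +5 burnt)
Step 5: cell (3,3)='.' (+2 fires, +4 burnt)
Step 6: cell (3,3)='.' (+1 fires, +2 burnt)
Step 7: cell (3,3)='.' (+0 fires, +1 burnt)
  fire out at step 7

2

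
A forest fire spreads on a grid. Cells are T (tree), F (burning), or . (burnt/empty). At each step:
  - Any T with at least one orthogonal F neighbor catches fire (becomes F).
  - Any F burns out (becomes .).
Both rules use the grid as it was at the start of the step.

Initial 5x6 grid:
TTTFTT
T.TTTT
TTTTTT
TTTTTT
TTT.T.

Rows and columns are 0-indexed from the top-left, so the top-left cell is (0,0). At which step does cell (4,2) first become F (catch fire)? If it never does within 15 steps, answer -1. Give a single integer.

Step 1: cell (4,2)='T' (+3 fires, +1 burnt)
Step 2: cell (4,2)='T' (+5 fires, +3 burnt)
Step 3: cell (4,2)='T' (+5 fires, +5 burnt)
Step 4: cell (4,2)='T' (+5 fires, +5 burnt)
Step 5: cell (4,2)='F' (+5 fires, +5 burnt)
  -> target ignites at step 5
Step 6: cell (4,2)='.' (+2 fires, +5 burnt)
Step 7: cell (4,2)='.' (+1 fires, +2 burnt)
Step 8: cell (4,2)='.' (+0 fires, +1 burnt)
  fire out at step 8

5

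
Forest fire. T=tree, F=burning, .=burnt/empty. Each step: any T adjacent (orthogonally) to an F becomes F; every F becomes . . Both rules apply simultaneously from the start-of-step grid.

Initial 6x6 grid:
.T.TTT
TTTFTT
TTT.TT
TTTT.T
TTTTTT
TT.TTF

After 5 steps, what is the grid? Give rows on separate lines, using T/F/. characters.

Step 1: 5 trees catch fire, 2 burn out
  .T.FTT
  TTF.FT
  TTT.TT
  TTTT.T
  TTTTTF
  TT.TF.
Step 2: 8 trees catch fire, 5 burn out
  .T..FT
  TF...F
  TTF.FT
  TTTT.F
  TTTTF.
  TT.F..
Step 3: 7 trees catch fire, 8 burn out
  .F...F
  F.....
  TF...F
  TTFT..
  TTTF..
  TT....
Step 4: 4 trees catch fire, 7 burn out
  ......
  ......
  F.....
  TF.F..
  TTF...
  TT....
Step 5: 2 trees catch fire, 4 burn out
  ......
  ......
  ......
  F.....
  TF....
  TT....

......
......
......
F.....
TF....
TT....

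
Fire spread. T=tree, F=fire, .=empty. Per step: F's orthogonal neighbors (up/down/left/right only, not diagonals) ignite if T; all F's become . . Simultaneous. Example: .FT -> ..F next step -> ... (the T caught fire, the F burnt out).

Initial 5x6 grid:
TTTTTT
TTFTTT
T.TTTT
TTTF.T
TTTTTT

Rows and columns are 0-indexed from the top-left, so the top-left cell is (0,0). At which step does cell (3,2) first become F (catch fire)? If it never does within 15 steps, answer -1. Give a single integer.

Step 1: cell (3,2)='F' (+7 fires, +2 burnt)
  -> target ignites at step 1
Step 2: cell (3,2)='.' (+8 fires, +7 burnt)
Step 3: cell (3,2)='.' (+8 fires, +8 burnt)
Step 4: cell (3,2)='.' (+3 fires, +8 burnt)
Step 5: cell (3,2)='.' (+0 fires, +3 burnt)
  fire out at step 5

1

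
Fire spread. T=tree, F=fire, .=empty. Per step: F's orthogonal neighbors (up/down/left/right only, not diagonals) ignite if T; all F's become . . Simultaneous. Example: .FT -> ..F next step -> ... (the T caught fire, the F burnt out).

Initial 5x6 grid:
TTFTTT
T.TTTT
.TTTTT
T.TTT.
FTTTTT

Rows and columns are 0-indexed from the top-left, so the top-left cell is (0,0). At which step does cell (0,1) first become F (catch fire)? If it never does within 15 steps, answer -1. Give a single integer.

Step 1: cell (0,1)='F' (+5 fires, +2 burnt)
  -> target ignites at step 1
Step 2: cell (0,1)='.' (+5 fires, +5 burnt)
Step 3: cell (0,1)='.' (+7 fires, +5 burnt)
Step 4: cell (0,1)='.' (+4 fires, +7 burnt)
Step 5: cell (0,1)='.' (+3 fires, +4 burnt)
Step 6: cell (0,1)='.' (+0 fires, +3 burnt)
  fire out at step 6

1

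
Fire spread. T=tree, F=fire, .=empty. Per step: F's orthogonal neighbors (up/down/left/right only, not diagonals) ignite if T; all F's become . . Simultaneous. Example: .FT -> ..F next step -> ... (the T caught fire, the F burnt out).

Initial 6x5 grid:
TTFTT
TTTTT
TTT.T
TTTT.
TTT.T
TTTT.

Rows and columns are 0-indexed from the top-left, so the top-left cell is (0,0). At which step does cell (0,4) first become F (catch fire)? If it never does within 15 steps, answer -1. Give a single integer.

Step 1: cell (0,4)='T' (+3 fires, +1 burnt)
Step 2: cell (0,4)='F' (+5 fires, +3 burnt)
  -> target ignites at step 2
Step 3: cell (0,4)='.' (+4 fires, +5 burnt)
Step 4: cell (0,4)='.' (+5 fires, +4 burnt)
Step 5: cell (0,4)='.' (+3 fires, +5 burnt)
Step 6: cell (0,4)='.' (+3 fires, +3 burnt)
Step 7: cell (0,4)='.' (+1 fires, +3 burnt)
Step 8: cell (0,4)='.' (+0 fires, +1 burnt)
  fire out at step 8

2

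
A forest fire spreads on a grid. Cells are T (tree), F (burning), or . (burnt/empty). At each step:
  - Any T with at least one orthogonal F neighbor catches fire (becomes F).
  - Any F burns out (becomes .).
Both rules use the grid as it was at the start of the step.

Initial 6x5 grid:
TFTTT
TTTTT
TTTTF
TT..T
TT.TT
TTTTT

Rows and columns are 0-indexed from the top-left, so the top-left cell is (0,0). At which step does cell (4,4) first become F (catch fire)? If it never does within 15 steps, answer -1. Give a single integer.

Step 1: cell (4,4)='T' (+6 fires, +2 burnt)
Step 2: cell (4,4)='F' (+8 fires, +6 burnt)
  -> target ignites at step 2
Step 3: cell (4,4)='.' (+4 fires, +8 burnt)
Step 4: cell (4,4)='.' (+3 fires, +4 burnt)
Step 5: cell (4,4)='.' (+3 fires, +3 burnt)
Step 6: cell (4,4)='.' (+1 fires, +3 burnt)
Step 7: cell (4,4)='.' (+0 fires, +1 burnt)
  fire out at step 7

2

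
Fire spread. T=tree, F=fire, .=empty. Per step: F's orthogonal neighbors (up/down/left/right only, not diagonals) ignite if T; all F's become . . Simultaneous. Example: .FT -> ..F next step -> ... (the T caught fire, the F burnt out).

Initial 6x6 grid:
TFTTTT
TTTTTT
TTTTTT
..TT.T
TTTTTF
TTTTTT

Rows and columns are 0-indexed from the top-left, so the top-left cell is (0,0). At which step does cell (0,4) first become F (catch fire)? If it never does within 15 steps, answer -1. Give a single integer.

Step 1: cell (0,4)='T' (+6 fires, +2 burnt)
Step 2: cell (0,4)='T' (+7 fires, +6 burnt)
Step 3: cell (0,4)='F' (+9 fires, +7 burnt)
  -> target ignites at step 3
Step 4: cell (0,4)='.' (+6 fires, +9 burnt)
Step 5: cell (0,4)='.' (+2 fires, +6 burnt)
Step 6: cell (0,4)='.' (+1 fires, +2 burnt)
Step 7: cell (0,4)='.' (+0 fires, +1 burnt)
  fire out at step 7

3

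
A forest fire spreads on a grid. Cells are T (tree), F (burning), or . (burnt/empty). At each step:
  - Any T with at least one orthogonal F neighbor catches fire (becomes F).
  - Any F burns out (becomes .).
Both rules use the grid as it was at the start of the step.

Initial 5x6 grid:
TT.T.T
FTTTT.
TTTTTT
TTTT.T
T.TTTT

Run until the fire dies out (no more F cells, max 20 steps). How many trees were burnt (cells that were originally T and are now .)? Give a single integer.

Answer: 23

Derivation:
Step 1: +3 fires, +1 burnt (F count now 3)
Step 2: +4 fires, +3 burnt (F count now 4)
Step 3: +4 fires, +4 burnt (F count now 4)
Step 4: +4 fires, +4 burnt (F count now 4)
Step 5: +3 fires, +4 burnt (F count now 3)
Step 6: +2 fires, +3 burnt (F count now 2)
Step 7: +2 fires, +2 burnt (F count now 2)
Step 8: +1 fires, +2 burnt (F count now 1)
Step 9: +0 fires, +1 burnt (F count now 0)
Fire out after step 9
Initially T: 24, now '.': 29
Total burnt (originally-T cells now '.'): 23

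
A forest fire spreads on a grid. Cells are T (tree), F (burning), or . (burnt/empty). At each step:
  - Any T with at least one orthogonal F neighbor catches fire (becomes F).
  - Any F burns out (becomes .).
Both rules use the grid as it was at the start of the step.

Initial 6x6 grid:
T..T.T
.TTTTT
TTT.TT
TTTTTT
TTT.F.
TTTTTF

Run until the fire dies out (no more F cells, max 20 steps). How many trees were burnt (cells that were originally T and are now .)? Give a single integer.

Answer: 26

Derivation:
Step 1: +2 fires, +2 burnt (F count now 2)
Step 2: +4 fires, +2 burnt (F count now 4)
Step 3: +4 fires, +4 burnt (F count now 4)
Step 4: +6 fires, +4 burnt (F count now 6)
Step 5: +7 fires, +6 burnt (F count now 7)
Step 6: +3 fires, +7 burnt (F count now 3)
Step 7: +0 fires, +3 burnt (F count now 0)
Fire out after step 7
Initially T: 27, now '.': 35
Total burnt (originally-T cells now '.'): 26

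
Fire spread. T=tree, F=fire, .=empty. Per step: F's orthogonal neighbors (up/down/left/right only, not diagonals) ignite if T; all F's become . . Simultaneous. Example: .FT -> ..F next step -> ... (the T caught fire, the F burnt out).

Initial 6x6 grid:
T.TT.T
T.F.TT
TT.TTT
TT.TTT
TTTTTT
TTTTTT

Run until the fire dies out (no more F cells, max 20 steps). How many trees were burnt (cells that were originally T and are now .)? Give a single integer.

Step 1: +1 fires, +1 burnt (F count now 1)
Step 2: +1 fires, +1 burnt (F count now 1)
Step 3: +0 fires, +1 burnt (F count now 0)
Fire out after step 3
Initially T: 29, now '.': 9
Total burnt (originally-T cells now '.'): 2

Answer: 2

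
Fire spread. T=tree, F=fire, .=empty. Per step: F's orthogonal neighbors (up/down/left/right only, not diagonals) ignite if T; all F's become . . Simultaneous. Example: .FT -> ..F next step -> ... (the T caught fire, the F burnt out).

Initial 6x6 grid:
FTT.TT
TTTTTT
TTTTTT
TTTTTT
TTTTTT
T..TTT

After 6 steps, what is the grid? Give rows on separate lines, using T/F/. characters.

Step 1: 2 trees catch fire, 1 burn out
  .FT.TT
  FTTTTT
  TTTTTT
  TTTTTT
  TTTTTT
  T..TTT
Step 2: 3 trees catch fire, 2 burn out
  ..F.TT
  .FTTTT
  FTTTTT
  TTTTTT
  TTTTTT
  T..TTT
Step 3: 3 trees catch fire, 3 burn out
  ....TT
  ..FTTT
  .FTTTT
  FTTTTT
  TTTTTT
  T..TTT
Step 4: 4 trees catch fire, 3 burn out
  ....TT
  ...FTT
  ..FTTT
  .FTTTT
  FTTTTT
  T..TTT
Step 5: 5 trees catch fire, 4 burn out
  ....TT
  ....FT
  ...FTT
  ..FTTT
  .FTTTT
  F..TTT
Step 6: 5 trees catch fire, 5 burn out
  ....FT
  .....F
  ....FT
  ...FTT
  ..FTTT
  ...TTT

....FT
.....F
....FT
...FTT
..FTTT
...TTT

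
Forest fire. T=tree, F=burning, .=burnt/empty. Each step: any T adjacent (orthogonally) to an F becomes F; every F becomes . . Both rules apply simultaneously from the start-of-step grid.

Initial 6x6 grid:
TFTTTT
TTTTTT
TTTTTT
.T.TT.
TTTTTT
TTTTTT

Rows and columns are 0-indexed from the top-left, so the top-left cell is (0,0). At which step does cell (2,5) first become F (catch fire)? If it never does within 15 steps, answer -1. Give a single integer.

Step 1: cell (2,5)='T' (+3 fires, +1 burnt)
Step 2: cell (2,5)='T' (+4 fires, +3 burnt)
Step 3: cell (2,5)='T' (+5 fires, +4 burnt)
Step 4: cell (2,5)='T' (+4 fires, +5 burnt)
Step 5: cell (2,5)='T' (+6 fires, +4 burnt)
Step 6: cell (2,5)='F' (+5 fires, +6 burnt)
  -> target ignites at step 6
Step 7: cell (2,5)='.' (+2 fires, +5 burnt)
Step 8: cell (2,5)='.' (+2 fires, +2 burnt)
Step 9: cell (2,5)='.' (+1 fires, +2 burnt)
Step 10: cell (2,5)='.' (+0 fires, +1 burnt)
  fire out at step 10

6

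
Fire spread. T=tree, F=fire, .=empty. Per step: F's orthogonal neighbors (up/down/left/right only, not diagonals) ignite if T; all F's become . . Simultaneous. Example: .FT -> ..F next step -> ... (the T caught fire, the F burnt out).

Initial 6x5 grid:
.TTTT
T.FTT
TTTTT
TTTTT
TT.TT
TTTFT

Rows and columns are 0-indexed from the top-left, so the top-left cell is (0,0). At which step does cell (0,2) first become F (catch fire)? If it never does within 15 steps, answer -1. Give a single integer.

Step 1: cell (0,2)='F' (+6 fires, +2 burnt)
  -> target ignites at step 1
Step 2: cell (0,2)='.' (+9 fires, +6 burnt)
Step 3: cell (0,2)='.' (+7 fires, +9 burnt)
Step 4: cell (0,2)='.' (+3 fires, +7 burnt)
Step 5: cell (0,2)='.' (+0 fires, +3 burnt)
  fire out at step 5

1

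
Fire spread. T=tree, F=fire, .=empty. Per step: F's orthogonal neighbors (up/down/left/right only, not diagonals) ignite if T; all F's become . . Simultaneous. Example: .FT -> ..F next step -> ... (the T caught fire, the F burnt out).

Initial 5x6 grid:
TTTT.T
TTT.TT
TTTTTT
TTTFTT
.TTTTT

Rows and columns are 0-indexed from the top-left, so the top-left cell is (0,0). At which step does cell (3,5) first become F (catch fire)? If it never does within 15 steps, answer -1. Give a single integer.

Step 1: cell (3,5)='T' (+4 fires, +1 burnt)
Step 2: cell (3,5)='F' (+6 fires, +4 burnt)
  -> target ignites at step 2
Step 3: cell (3,5)='.' (+7 fires, +6 burnt)
Step 4: cell (3,5)='.' (+4 fires, +7 burnt)
Step 5: cell (3,5)='.' (+4 fires, +4 burnt)
Step 6: cell (3,5)='.' (+1 fires, +4 burnt)
Step 7: cell (3,5)='.' (+0 fires, +1 burnt)
  fire out at step 7

2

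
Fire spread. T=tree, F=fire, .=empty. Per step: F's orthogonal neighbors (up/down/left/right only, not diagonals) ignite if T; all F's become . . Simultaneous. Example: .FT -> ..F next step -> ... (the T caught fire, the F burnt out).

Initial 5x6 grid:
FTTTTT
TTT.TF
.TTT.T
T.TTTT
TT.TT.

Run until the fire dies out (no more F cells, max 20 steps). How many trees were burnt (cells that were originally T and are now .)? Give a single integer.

Step 1: +5 fires, +2 burnt (F count now 5)
Step 2: +4 fires, +5 burnt (F count now 4)
Step 3: +4 fires, +4 burnt (F count now 4)
Step 4: +3 fires, +4 burnt (F count now 3)
Step 5: +3 fires, +3 burnt (F count now 3)
Step 6: +0 fires, +3 burnt (F count now 0)
Fire out after step 6
Initially T: 22, now '.': 27
Total burnt (originally-T cells now '.'): 19

Answer: 19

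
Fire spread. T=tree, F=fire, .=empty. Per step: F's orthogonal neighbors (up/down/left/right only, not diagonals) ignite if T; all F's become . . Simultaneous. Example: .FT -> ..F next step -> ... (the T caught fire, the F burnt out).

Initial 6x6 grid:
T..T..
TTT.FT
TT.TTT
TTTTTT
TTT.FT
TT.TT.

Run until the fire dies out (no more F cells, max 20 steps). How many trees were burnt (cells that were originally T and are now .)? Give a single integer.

Answer: 24

Derivation:
Step 1: +5 fires, +2 burnt (F count now 5)
Step 2: +5 fires, +5 burnt (F count now 5)
Step 3: +1 fires, +5 burnt (F count now 1)
Step 4: +2 fires, +1 burnt (F count now 2)
Step 5: +3 fires, +2 burnt (F count now 3)
Step 6: +4 fires, +3 burnt (F count now 4)
Step 7: +3 fires, +4 burnt (F count now 3)
Step 8: +1 fires, +3 burnt (F count now 1)
Step 9: +0 fires, +1 burnt (F count now 0)
Fire out after step 9
Initially T: 25, now '.': 35
Total burnt (originally-T cells now '.'): 24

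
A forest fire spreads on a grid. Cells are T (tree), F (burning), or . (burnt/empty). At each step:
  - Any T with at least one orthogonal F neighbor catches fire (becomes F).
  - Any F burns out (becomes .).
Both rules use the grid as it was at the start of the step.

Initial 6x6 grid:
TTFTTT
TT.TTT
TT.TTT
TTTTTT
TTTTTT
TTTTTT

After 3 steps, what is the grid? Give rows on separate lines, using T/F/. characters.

Step 1: 2 trees catch fire, 1 burn out
  TF.FTT
  TT.TTT
  TT.TTT
  TTTTTT
  TTTTTT
  TTTTTT
Step 2: 4 trees catch fire, 2 burn out
  F...FT
  TF.FTT
  TT.TTT
  TTTTTT
  TTTTTT
  TTTTTT
Step 3: 5 trees catch fire, 4 burn out
  .....F
  F...FT
  TF.FTT
  TTTTTT
  TTTTTT
  TTTTTT

.....F
F...FT
TF.FTT
TTTTTT
TTTTTT
TTTTTT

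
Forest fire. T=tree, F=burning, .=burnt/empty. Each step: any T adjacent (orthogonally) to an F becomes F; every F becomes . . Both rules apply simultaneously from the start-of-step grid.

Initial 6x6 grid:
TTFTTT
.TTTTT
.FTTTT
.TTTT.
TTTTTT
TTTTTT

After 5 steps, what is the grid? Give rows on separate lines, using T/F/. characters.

Step 1: 6 trees catch fire, 2 burn out
  TF.FTT
  .FFTTT
  ..FTTT
  .FTTT.
  TTTTTT
  TTTTTT
Step 2: 6 trees catch fire, 6 burn out
  F...FT
  ...FTT
  ...FTT
  ..FTT.
  TFTTTT
  TTTTTT
Step 3: 7 trees catch fire, 6 burn out
  .....F
  ....FT
  ....FT
  ...FT.
  F.FTTT
  TFTTTT
Step 4: 6 trees catch fire, 7 burn out
  ......
  .....F
  .....F
  ....F.
  ...FTT
  F.FTTT
Step 5: 2 trees catch fire, 6 burn out
  ......
  ......
  ......
  ......
  ....FT
  ...FTT

......
......
......
......
....FT
...FTT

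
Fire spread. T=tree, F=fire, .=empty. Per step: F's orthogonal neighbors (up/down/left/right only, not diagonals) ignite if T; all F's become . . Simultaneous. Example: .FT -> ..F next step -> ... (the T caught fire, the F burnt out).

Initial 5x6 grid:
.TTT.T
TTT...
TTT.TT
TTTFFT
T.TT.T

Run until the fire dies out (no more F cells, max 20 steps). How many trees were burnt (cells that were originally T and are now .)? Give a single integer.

Answer: 19

Derivation:
Step 1: +4 fires, +2 burnt (F count now 4)
Step 2: +5 fires, +4 burnt (F count now 5)
Step 3: +3 fires, +5 burnt (F count now 3)
Step 4: +4 fires, +3 burnt (F count now 4)
Step 5: +3 fires, +4 burnt (F count now 3)
Step 6: +0 fires, +3 burnt (F count now 0)
Fire out after step 6
Initially T: 20, now '.': 29
Total burnt (originally-T cells now '.'): 19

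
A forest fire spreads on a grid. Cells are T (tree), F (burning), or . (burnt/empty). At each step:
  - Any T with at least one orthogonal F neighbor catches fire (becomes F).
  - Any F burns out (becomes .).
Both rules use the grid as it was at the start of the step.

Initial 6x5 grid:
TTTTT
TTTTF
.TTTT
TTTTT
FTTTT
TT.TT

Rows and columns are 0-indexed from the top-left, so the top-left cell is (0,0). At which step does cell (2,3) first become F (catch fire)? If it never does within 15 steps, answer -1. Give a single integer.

Step 1: cell (2,3)='T' (+6 fires, +2 burnt)
Step 2: cell (2,3)='F' (+7 fires, +6 burnt)
  -> target ignites at step 2
Step 3: cell (2,3)='.' (+8 fires, +7 burnt)
Step 4: cell (2,3)='.' (+4 fires, +8 burnt)
Step 5: cell (2,3)='.' (+1 fires, +4 burnt)
Step 6: cell (2,3)='.' (+0 fires, +1 burnt)
  fire out at step 6

2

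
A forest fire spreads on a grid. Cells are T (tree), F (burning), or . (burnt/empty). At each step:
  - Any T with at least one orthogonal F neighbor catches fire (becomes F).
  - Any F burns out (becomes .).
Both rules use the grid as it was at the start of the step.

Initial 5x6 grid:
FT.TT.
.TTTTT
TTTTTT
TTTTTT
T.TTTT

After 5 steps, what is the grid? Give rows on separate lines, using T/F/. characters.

Step 1: 1 trees catch fire, 1 burn out
  .F.TT.
  .TTTTT
  TTTTTT
  TTTTTT
  T.TTTT
Step 2: 1 trees catch fire, 1 burn out
  ...TT.
  .FTTTT
  TTTTTT
  TTTTTT
  T.TTTT
Step 3: 2 trees catch fire, 1 burn out
  ...TT.
  ..FTTT
  TFTTTT
  TTTTTT
  T.TTTT
Step 4: 4 trees catch fire, 2 burn out
  ...TT.
  ...FTT
  F.FTTT
  TFTTTT
  T.TTTT
Step 5: 5 trees catch fire, 4 burn out
  ...FT.
  ....FT
  ...FTT
  F.FTTT
  T.TTTT

...FT.
....FT
...FTT
F.FTTT
T.TTTT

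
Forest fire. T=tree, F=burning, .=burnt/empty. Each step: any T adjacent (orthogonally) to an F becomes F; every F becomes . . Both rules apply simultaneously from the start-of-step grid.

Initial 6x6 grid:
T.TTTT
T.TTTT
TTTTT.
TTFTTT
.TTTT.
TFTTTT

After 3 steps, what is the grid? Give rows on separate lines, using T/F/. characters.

Step 1: 7 trees catch fire, 2 burn out
  T.TTTT
  T.TTTT
  TTFTT.
  TF.FTT
  .FFTT.
  F.FTTT
Step 2: 7 trees catch fire, 7 burn out
  T.TTTT
  T.FTTT
  TF.FT.
  F...FT
  ...FT.
  ...FTT
Step 3: 7 trees catch fire, 7 burn out
  T.FTTT
  T..FTT
  F...F.
  .....F
  ....F.
  ....FT

T.FTTT
T..FTT
F...F.
.....F
....F.
....FT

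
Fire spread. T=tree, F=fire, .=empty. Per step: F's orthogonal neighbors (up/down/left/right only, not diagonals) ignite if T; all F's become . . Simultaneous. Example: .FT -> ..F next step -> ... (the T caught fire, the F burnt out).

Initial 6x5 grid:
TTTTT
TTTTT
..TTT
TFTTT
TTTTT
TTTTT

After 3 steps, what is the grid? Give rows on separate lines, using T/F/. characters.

Step 1: 3 trees catch fire, 1 burn out
  TTTTT
  TTTTT
  ..TTT
  F.FTT
  TFTTT
  TTTTT
Step 2: 5 trees catch fire, 3 burn out
  TTTTT
  TTTTT
  ..FTT
  ...FT
  F.FTT
  TFTTT
Step 3: 6 trees catch fire, 5 burn out
  TTTTT
  TTFTT
  ...FT
  ....F
  ...FT
  F.FTT

TTTTT
TTFTT
...FT
....F
...FT
F.FTT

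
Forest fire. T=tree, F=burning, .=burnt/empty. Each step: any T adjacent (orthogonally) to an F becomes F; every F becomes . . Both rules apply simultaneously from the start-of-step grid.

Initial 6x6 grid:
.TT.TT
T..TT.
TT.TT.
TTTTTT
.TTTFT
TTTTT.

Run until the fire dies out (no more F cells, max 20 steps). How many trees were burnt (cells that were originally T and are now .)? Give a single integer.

Answer: 24

Derivation:
Step 1: +4 fires, +1 burnt (F count now 4)
Step 2: +5 fires, +4 burnt (F count now 5)
Step 3: +5 fires, +5 burnt (F count now 5)
Step 4: +4 fires, +5 burnt (F count now 4)
Step 5: +4 fires, +4 burnt (F count now 4)
Step 6: +1 fires, +4 burnt (F count now 1)
Step 7: +1 fires, +1 burnt (F count now 1)
Step 8: +0 fires, +1 burnt (F count now 0)
Fire out after step 8
Initially T: 26, now '.': 34
Total burnt (originally-T cells now '.'): 24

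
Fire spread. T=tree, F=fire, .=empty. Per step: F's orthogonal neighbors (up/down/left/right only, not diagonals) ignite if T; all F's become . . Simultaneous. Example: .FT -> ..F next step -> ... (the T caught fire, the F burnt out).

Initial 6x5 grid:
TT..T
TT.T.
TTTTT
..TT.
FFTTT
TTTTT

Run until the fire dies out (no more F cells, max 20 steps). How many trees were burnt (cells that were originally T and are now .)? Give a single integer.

Step 1: +3 fires, +2 burnt (F count now 3)
Step 2: +3 fires, +3 burnt (F count now 3)
Step 3: +4 fires, +3 burnt (F count now 4)
Step 4: +3 fires, +4 burnt (F count now 3)
Step 5: +4 fires, +3 burnt (F count now 4)
Step 6: +2 fires, +4 burnt (F count now 2)
Step 7: +1 fires, +2 burnt (F count now 1)
Step 8: +0 fires, +1 burnt (F count now 0)
Fire out after step 8
Initially T: 21, now '.': 29
Total burnt (originally-T cells now '.'): 20

Answer: 20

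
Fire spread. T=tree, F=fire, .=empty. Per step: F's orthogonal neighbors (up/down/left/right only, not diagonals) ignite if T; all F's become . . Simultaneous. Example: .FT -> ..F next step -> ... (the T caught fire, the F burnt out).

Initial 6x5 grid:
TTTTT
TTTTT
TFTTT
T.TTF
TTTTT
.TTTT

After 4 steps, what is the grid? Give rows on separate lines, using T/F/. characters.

Step 1: 6 trees catch fire, 2 burn out
  TTTTT
  TFTTT
  F.FTF
  T.TF.
  TTTTF
  .TTTT
Step 2: 9 trees catch fire, 6 burn out
  TFTTT
  F.FTF
  ...F.
  F.F..
  TTTF.
  .TTTF
Step 3: 7 trees catch fire, 9 burn out
  F.FTF
  ...F.
  .....
  .....
  FTF..
  .TTF.
Step 4: 3 trees catch fire, 7 burn out
  ...F.
  .....
  .....
  .....
  .F...
  .TF..

...F.
.....
.....
.....
.F...
.TF..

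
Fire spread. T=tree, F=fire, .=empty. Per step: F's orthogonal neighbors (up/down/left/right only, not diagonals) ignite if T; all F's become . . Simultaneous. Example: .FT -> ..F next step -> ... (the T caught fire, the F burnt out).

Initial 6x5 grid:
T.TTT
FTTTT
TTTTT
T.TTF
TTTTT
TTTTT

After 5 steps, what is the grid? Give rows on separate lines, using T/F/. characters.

Step 1: 6 trees catch fire, 2 burn out
  F.TTT
  .FTTT
  FTTTF
  T.TF.
  TTTTF
  TTTTT
Step 2: 8 trees catch fire, 6 burn out
  ..TTT
  ..FTF
  .FTF.
  F.F..
  TTTF.
  TTTTF
Step 3: 7 trees catch fire, 8 burn out
  ..FTF
  ...F.
  ..F..
  .....
  FTF..
  TTTF.
Step 4: 4 trees catch fire, 7 burn out
  ...F.
  .....
  .....
  .....
  .F...
  FTF..
Step 5: 1 trees catch fire, 4 burn out
  .....
  .....
  .....
  .....
  .....
  .F...

.....
.....
.....
.....
.....
.F...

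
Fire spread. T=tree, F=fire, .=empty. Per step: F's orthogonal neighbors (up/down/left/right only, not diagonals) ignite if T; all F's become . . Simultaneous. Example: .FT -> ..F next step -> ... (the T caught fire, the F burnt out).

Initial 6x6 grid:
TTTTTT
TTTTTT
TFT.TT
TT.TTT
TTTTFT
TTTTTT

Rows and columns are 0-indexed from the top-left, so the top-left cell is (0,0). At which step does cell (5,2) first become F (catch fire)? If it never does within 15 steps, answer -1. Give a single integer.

Step 1: cell (5,2)='T' (+8 fires, +2 burnt)
Step 2: cell (5,2)='T' (+11 fires, +8 burnt)
Step 3: cell (5,2)='F' (+8 fires, +11 burnt)
  -> target ignites at step 3
Step 4: cell (5,2)='.' (+4 fires, +8 burnt)
Step 5: cell (5,2)='.' (+1 fires, +4 burnt)
Step 6: cell (5,2)='.' (+0 fires, +1 burnt)
  fire out at step 6

3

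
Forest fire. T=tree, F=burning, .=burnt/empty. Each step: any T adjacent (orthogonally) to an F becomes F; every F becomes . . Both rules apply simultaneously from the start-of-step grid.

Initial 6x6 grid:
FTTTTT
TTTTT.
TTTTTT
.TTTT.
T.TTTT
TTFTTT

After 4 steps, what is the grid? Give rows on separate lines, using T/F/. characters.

Step 1: 5 trees catch fire, 2 burn out
  .FTTTT
  FTTTT.
  TTTTTT
  .TTTT.
  T.FTTT
  TF.FTT
Step 2: 7 trees catch fire, 5 burn out
  ..FTTT
  .FTTT.
  FTTTTT
  .TFTT.
  T..FTT
  F...FT
Step 3: 9 trees catch fire, 7 burn out
  ...FTT
  ..FTT.
  .FFTTT
  .F.FT.
  F...FT
  .....F
Step 4: 5 trees catch fire, 9 burn out
  ....FT
  ...FT.
  ...FTT
  ....F.
  .....F
  ......

....FT
...FT.
...FTT
....F.
.....F
......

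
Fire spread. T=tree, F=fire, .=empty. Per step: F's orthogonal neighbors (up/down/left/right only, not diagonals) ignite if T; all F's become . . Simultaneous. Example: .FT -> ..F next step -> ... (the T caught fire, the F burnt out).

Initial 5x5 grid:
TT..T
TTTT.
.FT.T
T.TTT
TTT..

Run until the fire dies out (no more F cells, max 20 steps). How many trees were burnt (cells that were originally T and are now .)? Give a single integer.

Answer: 15

Derivation:
Step 1: +2 fires, +1 burnt (F count now 2)
Step 2: +4 fires, +2 burnt (F count now 4)
Step 3: +4 fires, +4 burnt (F count now 4)
Step 4: +2 fires, +4 burnt (F count now 2)
Step 5: +2 fires, +2 burnt (F count now 2)
Step 6: +1 fires, +2 burnt (F count now 1)
Step 7: +0 fires, +1 burnt (F count now 0)
Fire out after step 7
Initially T: 16, now '.': 24
Total burnt (originally-T cells now '.'): 15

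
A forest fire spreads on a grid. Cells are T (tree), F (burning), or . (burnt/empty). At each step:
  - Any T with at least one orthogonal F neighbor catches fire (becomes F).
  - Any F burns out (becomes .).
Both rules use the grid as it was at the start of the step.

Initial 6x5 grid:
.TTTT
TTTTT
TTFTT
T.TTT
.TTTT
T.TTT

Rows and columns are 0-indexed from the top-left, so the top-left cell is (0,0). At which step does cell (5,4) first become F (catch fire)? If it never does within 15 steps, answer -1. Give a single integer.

Step 1: cell (5,4)='T' (+4 fires, +1 burnt)
Step 2: cell (5,4)='T' (+7 fires, +4 burnt)
Step 3: cell (5,4)='T' (+9 fires, +7 burnt)
Step 4: cell (5,4)='T' (+3 fires, +9 burnt)
Step 5: cell (5,4)='F' (+1 fires, +3 burnt)
  -> target ignites at step 5
Step 6: cell (5,4)='.' (+0 fires, +1 burnt)
  fire out at step 6

5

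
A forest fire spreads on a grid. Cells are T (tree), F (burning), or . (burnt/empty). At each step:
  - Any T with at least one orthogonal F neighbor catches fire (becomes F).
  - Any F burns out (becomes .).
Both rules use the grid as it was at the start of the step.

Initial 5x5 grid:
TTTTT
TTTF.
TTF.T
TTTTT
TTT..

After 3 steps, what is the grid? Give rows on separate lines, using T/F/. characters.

Step 1: 4 trees catch fire, 2 burn out
  TTTFT
  TTF..
  TF..T
  TTFTT
  TTT..
Step 2: 7 trees catch fire, 4 burn out
  TTF.F
  TF...
  F...T
  TF.FT
  TTF..
Step 3: 5 trees catch fire, 7 burn out
  TF...
  F....
  ....T
  F...F
  TF...

TF...
F....
....T
F...F
TF...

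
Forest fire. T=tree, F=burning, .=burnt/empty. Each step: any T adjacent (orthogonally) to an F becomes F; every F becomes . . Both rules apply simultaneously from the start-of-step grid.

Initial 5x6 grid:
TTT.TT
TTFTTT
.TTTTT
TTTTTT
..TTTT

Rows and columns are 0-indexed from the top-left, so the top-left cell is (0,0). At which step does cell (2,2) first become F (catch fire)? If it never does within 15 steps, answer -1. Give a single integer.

Step 1: cell (2,2)='F' (+4 fires, +1 burnt)
  -> target ignites at step 1
Step 2: cell (2,2)='.' (+6 fires, +4 burnt)
Step 3: cell (2,2)='.' (+7 fires, +6 burnt)
Step 4: cell (2,2)='.' (+5 fires, +7 burnt)
Step 5: cell (2,2)='.' (+2 fires, +5 burnt)
Step 6: cell (2,2)='.' (+1 fires, +2 burnt)
Step 7: cell (2,2)='.' (+0 fires, +1 burnt)
  fire out at step 7

1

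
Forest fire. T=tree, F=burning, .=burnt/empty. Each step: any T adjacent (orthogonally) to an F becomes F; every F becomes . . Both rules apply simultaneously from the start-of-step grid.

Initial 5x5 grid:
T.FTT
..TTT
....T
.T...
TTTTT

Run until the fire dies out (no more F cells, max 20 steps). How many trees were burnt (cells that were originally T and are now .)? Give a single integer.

Answer: 6

Derivation:
Step 1: +2 fires, +1 burnt (F count now 2)
Step 2: +2 fires, +2 burnt (F count now 2)
Step 3: +1 fires, +2 burnt (F count now 1)
Step 4: +1 fires, +1 burnt (F count now 1)
Step 5: +0 fires, +1 burnt (F count now 0)
Fire out after step 5
Initially T: 13, now '.': 18
Total burnt (originally-T cells now '.'): 6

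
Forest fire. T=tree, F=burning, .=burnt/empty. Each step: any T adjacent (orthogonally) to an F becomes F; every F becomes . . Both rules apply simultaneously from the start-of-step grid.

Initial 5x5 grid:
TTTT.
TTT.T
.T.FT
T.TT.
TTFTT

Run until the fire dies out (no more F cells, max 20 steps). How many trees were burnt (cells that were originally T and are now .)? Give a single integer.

Step 1: +5 fires, +2 burnt (F count now 5)
Step 2: +3 fires, +5 burnt (F count now 3)
Step 3: +1 fires, +3 burnt (F count now 1)
Step 4: +0 fires, +1 burnt (F count now 0)
Fire out after step 4
Initially T: 17, now '.': 17
Total burnt (originally-T cells now '.'): 9

Answer: 9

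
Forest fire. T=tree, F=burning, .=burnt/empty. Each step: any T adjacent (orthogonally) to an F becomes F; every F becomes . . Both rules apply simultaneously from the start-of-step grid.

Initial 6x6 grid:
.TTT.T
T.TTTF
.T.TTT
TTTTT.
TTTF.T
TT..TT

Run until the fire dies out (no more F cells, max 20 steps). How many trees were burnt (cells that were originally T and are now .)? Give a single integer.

Answer: 21

Derivation:
Step 1: +5 fires, +2 burnt (F count now 5)
Step 2: +6 fires, +5 burnt (F count now 6)
Step 3: +5 fires, +6 burnt (F count now 5)
Step 4: +4 fires, +5 burnt (F count now 4)
Step 5: +1 fires, +4 burnt (F count now 1)
Step 6: +0 fires, +1 burnt (F count now 0)
Fire out after step 6
Initially T: 25, now '.': 32
Total burnt (originally-T cells now '.'): 21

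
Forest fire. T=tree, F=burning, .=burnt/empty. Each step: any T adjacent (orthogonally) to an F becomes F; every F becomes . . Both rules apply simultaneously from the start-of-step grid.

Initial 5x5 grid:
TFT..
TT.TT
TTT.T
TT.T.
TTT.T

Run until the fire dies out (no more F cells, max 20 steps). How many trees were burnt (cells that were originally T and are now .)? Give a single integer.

Answer: 12

Derivation:
Step 1: +3 fires, +1 burnt (F count now 3)
Step 2: +2 fires, +3 burnt (F count now 2)
Step 3: +3 fires, +2 burnt (F count now 3)
Step 4: +2 fires, +3 burnt (F count now 2)
Step 5: +2 fires, +2 burnt (F count now 2)
Step 6: +0 fires, +2 burnt (F count now 0)
Fire out after step 6
Initially T: 17, now '.': 20
Total burnt (originally-T cells now '.'): 12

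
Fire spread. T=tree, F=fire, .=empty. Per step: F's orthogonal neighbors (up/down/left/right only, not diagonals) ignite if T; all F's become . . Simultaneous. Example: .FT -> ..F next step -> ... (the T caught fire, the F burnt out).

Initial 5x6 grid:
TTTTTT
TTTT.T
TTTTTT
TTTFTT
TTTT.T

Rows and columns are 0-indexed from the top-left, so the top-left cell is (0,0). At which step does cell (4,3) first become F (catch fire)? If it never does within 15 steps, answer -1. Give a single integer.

Step 1: cell (4,3)='F' (+4 fires, +1 burnt)
  -> target ignites at step 1
Step 2: cell (4,3)='.' (+6 fires, +4 burnt)
Step 3: cell (4,3)='.' (+7 fires, +6 burnt)
Step 4: cell (4,3)='.' (+6 fires, +7 burnt)
Step 5: cell (4,3)='.' (+3 fires, +6 burnt)
Step 6: cell (4,3)='.' (+1 fires, +3 burnt)
Step 7: cell (4,3)='.' (+0 fires, +1 burnt)
  fire out at step 7

1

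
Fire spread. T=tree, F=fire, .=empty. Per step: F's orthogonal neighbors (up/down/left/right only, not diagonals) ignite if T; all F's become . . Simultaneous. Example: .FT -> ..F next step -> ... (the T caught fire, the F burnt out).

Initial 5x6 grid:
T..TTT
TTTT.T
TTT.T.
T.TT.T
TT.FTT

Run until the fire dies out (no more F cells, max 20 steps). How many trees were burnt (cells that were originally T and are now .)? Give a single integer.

Step 1: +2 fires, +1 burnt (F count now 2)
Step 2: +2 fires, +2 burnt (F count now 2)
Step 3: +2 fires, +2 burnt (F count now 2)
Step 4: +2 fires, +2 burnt (F count now 2)
Step 5: +3 fires, +2 burnt (F count now 3)
Step 6: +3 fires, +3 burnt (F count now 3)
Step 7: +3 fires, +3 burnt (F count now 3)
Step 8: +2 fires, +3 burnt (F count now 2)
Step 9: +1 fires, +2 burnt (F count now 1)
Step 10: +0 fires, +1 burnt (F count now 0)
Fire out after step 10
Initially T: 21, now '.': 29
Total burnt (originally-T cells now '.'): 20

Answer: 20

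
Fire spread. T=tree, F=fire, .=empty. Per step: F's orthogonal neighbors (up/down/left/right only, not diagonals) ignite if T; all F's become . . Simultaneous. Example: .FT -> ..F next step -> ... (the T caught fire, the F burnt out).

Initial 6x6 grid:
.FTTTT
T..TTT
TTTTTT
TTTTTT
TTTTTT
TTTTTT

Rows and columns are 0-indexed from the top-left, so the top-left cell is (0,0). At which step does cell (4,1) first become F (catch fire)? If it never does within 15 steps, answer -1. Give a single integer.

Step 1: cell (4,1)='T' (+1 fires, +1 burnt)
Step 2: cell (4,1)='T' (+1 fires, +1 burnt)
Step 3: cell (4,1)='T' (+2 fires, +1 burnt)
Step 4: cell (4,1)='T' (+3 fires, +2 burnt)
Step 5: cell (4,1)='T' (+4 fires, +3 burnt)
Step 6: cell (4,1)='T' (+5 fires, +4 burnt)
Step 7: cell (4,1)='T' (+6 fires, +5 burnt)
Step 8: cell (4,1)='F' (+6 fires, +6 burnt)
  -> target ignites at step 8
Step 9: cell (4,1)='.' (+3 fires, +6 burnt)
Step 10: cell (4,1)='.' (+1 fires, +3 burnt)
Step 11: cell (4,1)='.' (+0 fires, +1 burnt)
  fire out at step 11

8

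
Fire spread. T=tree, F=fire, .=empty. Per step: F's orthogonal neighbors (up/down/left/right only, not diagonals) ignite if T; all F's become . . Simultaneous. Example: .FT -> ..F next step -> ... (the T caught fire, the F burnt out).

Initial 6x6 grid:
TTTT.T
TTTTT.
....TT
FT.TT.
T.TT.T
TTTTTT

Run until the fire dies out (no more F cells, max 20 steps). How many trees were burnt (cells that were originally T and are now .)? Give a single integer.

Answer: 24

Derivation:
Step 1: +2 fires, +1 burnt (F count now 2)
Step 2: +1 fires, +2 burnt (F count now 1)
Step 3: +1 fires, +1 burnt (F count now 1)
Step 4: +1 fires, +1 burnt (F count now 1)
Step 5: +2 fires, +1 burnt (F count now 2)
Step 6: +2 fires, +2 burnt (F count now 2)
Step 7: +2 fires, +2 burnt (F count now 2)
Step 8: +2 fires, +2 burnt (F count now 2)
Step 9: +1 fires, +2 burnt (F count now 1)
Step 10: +2 fires, +1 burnt (F count now 2)
Step 11: +1 fires, +2 burnt (F count now 1)
Step 12: +2 fires, +1 burnt (F count now 2)
Step 13: +2 fires, +2 burnt (F count now 2)
Step 14: +2 fires, +2 burnt (F count now 2)
Step 15: +1 fires, +2 burnt (F count now 1)
Step 16: +0 fires, +1 burnt (F count now 0)
Fire out after step 16
Initially T: 25, now '.': 35
Total burnt (originally-T cells now '.'): 24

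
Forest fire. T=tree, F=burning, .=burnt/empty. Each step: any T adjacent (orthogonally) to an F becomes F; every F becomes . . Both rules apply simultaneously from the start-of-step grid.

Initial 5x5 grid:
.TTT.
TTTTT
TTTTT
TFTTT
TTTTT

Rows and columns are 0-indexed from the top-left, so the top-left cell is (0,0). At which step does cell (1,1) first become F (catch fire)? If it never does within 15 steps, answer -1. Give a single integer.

Step 1: cell (1,1)='T' (+4 fires, +1 burnt)
Step 2: cell (1,1)='F' (+6 fires, +4 burnt)
  -> target ignites at step 2
Step 3: cell (1,1)='.' (+6 fires, +6 burnt)
Step 4: cell (1,1)='.' (+4 fires, +6 burnt)
Step 5: cell (1,1)='.' (+2 fires, +4 burnt)
Step 6: cell (1,1)='.' (+0 fires, +2 burnt)
  fire out at step 6

2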